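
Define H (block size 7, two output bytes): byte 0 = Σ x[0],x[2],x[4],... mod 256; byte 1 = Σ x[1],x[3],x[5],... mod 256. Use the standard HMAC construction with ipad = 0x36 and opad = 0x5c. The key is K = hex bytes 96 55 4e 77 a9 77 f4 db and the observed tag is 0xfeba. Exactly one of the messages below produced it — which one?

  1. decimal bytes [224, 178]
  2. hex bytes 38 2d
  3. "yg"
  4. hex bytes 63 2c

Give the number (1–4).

Key hex bytes 96 55 4e 77 a9 77 f4 db is 8 bytes > B = 7, so hash it first: H(key) = 81 1e, then zero-pad to 7 bytes: K' = 81 1e 00 00 00 00 00.
K' ⊕ ipad = b7 28 36 36 36 36 36; K' ⊕ opad = dd 42 5c 5c 5c 5c 5c.
m1: inner = H(b7 28 36 36 36 36 36 e0 b2) = 0b 74; tag = H(dd 42 5c 5c 5c 5c 5c 0b 74) = 6505
m2: inner = H(b7 28 36 36 36 36 36 38 2d) = 86 cc; tag = H(dd 42 5c 5c 5c 5c 5c 86 cc) = bd80
m3: inner = H(b7 28 36 36 36 36 36 79 67) = c0 0d; tag = H(dd 42 5c 5c 5c 5c 5c c0 0d) = feba ← matches
m4: inner = H(b7 28 36 36 36 36 36 63 2c) = 85 f7; tag = H(dd 42 5c 5c 5c 5c 5c 85 f7) = e87f

3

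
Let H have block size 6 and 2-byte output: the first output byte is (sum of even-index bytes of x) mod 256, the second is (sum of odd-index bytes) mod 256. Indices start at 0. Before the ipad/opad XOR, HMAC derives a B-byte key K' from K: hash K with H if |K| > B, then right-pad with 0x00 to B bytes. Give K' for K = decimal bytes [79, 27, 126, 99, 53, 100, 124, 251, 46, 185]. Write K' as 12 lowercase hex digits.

ac9600000000

|K| = 10 > B = 6, so first hash the key.
H(K): even-index sum = 428 mod 256 = 172; odd-index sum = 662 mod 256 = 150 → ac 96.
Zero-pad H(K) = ac 96 to 6 bytes: K' = ac 96 00 00 00 00.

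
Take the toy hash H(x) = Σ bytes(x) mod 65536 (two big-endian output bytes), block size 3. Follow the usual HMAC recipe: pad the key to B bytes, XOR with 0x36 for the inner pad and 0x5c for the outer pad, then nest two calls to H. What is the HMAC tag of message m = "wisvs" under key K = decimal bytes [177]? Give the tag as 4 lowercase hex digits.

Key decimal bytes [177] = b1 is 1 byte ≤ B = 3; zero-pad to 3 bytes: K' = b1 00 00.
K' ⊕ ipad = 87 36 36.  K' ⊕ opad = ed 5c 5c.
Inner input = (K'⊕ipad) ∥ m = 87 36 36 ∥ 77 69 73 76 73.
Inner hash: sum = 135+54+54+119+105+115+118+115 = 815 → 03 2f.
Outer input = (K'⊕opad) ∥ inner = ed 5c 5c ∥ 03 2f.
Outer hash (tag): sum = 237+92+92+3+47 = 471 → 01 d7.

01d7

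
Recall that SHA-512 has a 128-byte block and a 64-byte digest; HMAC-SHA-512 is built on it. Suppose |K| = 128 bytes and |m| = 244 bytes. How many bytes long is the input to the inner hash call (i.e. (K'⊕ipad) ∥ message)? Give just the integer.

372

Key is 128 ≤ 128 bytes, zero-padded: |K'| = 128.
Inner input = (K'⊕ipad) ∥ m → 128 + 244 = 372 bytes.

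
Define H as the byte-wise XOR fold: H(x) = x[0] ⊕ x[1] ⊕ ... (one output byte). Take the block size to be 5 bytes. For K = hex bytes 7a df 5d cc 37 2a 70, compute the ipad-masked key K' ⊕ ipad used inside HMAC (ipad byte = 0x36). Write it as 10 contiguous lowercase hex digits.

6f36363636

Key hex bytes 7a df 5d cc 37 2a 70 is 7 bytes > B = 5, so hash it first: H(key) = 59, then zero-pad to 5 bytes: K' = 59 00 00 00 00.
XOR each byte with 0x36: 59⊕36=6f, 00⊕36=36, 00⊕36=36, 00⊕36=36, 00⊕36=36.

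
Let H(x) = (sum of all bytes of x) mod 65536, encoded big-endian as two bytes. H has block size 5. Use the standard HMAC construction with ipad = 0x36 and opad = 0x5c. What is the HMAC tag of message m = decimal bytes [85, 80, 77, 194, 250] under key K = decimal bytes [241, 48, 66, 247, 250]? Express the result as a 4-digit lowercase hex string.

Key decimal bytes [241, 48, 66, 247, 250] = f1 30 42 f7 fa is exactly B = 5 bytes: K' = f1 30 42 f7 fa.
K' ⊕ ipad = c7 06 74 c1 cc.  K' ⊕ opad = ad 6c 1e ab a6.
Inner input = (K'⊕ipad) ∥ m = c7 06 74 c1 cc ∥ 55 50 4d c2 fa.
Inner hash: sum = 199+6+116+193+204+85+80+77+194+250 = 1404 → 05 7c.
Outer input = (K'⊕opad) ∥ inner = ad 6c 1e ab a6 ∥ 05 7c.
Outer hash (tag): sum = 173+108+30+171+166+5+124 = 777 → 03 09.

0309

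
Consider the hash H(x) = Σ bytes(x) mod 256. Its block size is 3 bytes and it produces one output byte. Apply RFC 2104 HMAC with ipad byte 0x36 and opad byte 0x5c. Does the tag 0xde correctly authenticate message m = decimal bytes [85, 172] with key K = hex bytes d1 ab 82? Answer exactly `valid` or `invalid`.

invalid

Key hex bytes d1 ab 82 is exactly B = 3 bytes: K' = d1 ab 82.
K' ⊕ ipad = e7 9d b4; K' ⊕ opad = 8d f7 de.
Inner hash: sum = 231+157+180+85+172 = 825; mod 256 = 57 → 39.
Outer hash (recomputed tag): sum = 141+247+222+57 = 667; mod 256 = 155 → 9b.
Recomputed tag = 9b; claimed = de → mismatch.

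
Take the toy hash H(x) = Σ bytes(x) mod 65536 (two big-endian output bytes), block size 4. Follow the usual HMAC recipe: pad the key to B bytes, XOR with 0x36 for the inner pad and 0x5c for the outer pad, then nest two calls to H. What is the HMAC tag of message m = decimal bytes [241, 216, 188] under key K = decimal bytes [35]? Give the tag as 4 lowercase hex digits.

Key decimal bytes [35] = 23 is 1 byte ≤ B = 4; zero-pad to 4 bytes: K' = 23 00 00 00.
K' ⊕ ipad = 15 36 36 36.  K' ⊕ opad = 7f 5c 5c 5c.
Inner input = (K'⊕ipad) ∥ m = 15 36 36 36 ∥ f1 d8 bc.
Inner hash: sum = 21+54+54+54+241+216+188 = 828 → 03 3c.
Outer input = (K'⊕opad) ∥ inner = 7f 5c 5c 5c ∥ 03 3c.
Outer hash (tag): sum = 127+92+92+92+3+60 = 466 → 01 d2.

01d2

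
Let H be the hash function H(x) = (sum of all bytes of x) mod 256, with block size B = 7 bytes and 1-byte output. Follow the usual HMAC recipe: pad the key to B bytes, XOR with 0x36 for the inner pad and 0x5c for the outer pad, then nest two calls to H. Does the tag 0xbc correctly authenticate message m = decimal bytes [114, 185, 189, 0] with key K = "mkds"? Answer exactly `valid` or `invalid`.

valid

Key "mkds" = 6d 6b 64 73 is 4 bytes ≤ B = 7; zero-pad to 7 bytes: K' = 6d 6b 64 73 00 00 00.
K' ⊕ ipad = 5b 5d 52 45 36 36 36; K' ⊕ opad = 31 37 38 2f 5c 5c 5c.
Inner hash: sum = 91+93+82+69+54+54+54+114+185+189+0 = 985; mod 256 = 217 → d9.
Outer hash (recomputed tag): sum = 49+55+56+47+92+92+92+217 = 700; mod 256 = 188 → bc.
Recomputed tag = bc; claimed = bc → match.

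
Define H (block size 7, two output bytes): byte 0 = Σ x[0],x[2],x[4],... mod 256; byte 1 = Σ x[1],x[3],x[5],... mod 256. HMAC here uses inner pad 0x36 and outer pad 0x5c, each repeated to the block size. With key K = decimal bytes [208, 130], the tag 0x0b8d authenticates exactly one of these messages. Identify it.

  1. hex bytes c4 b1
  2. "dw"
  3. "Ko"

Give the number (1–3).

3

Key decimal bytes [208, 130] = d0 82 is 2 bytes ≤ B = 7; zero-pad to 7 bytes: K' = d0 82 00 00 00 00 00.
K' ⊕ ipad = e6 b4 36 36 36 36 36; K' ⊕ opad = 8c de 5c 5c 5c 5c 5c.
m1: inner = H(e6 b4 36 36 36 36 36 c4 b1) = 39 e4; tag = H(8c de 5c 5c 5c 5c 5c 39 e4) = 84cf
m2: inner = H(e6 b4 36 36 36 36 36 64 77) = ff 84; tag = H(8c de 5c 5c 5c 5c 5c ff 84) = 2495
m3: inner = H(e6 b4 36 36 36 36 36 4b 6f) = f7 6b; tag = H(8c de 5c 5c 5c 5c 5c f7 6b) = 0b8d ← matches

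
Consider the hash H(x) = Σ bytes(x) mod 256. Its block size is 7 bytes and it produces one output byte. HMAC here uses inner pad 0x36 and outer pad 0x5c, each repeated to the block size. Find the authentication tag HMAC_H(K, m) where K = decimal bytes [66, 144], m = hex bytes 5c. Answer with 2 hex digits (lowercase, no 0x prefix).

3a

Key decimal bytes [66, 144] = 42 90 is 2 bytes ≤ B = 7; zero-pad to 7 bytes: K' = 42 90 00 00 00 00 00.
K' ⊕ ipad = 74 a6 36 36 36 36 36.  K' ⊕ opad = 1e cc 5c 5c 5c 5c 5c.
Inner input = (K'⊕ipad) ∥ m = 74 a6 36 36 36 36 36 ∥ 5c.
Inner hash: sum = 116+166+54+54+54+54+54+92 = 644; mod 256 = 132 → 84.
Outer input = (K'⊕opad) ∥ inner = 1e cc 5c 5c 5c 5c 5c ∥ 84.
Outer hash (tag): sum = 30+204+92+92+92+92+92+132 = 826; mod 256 = 58 → 3a.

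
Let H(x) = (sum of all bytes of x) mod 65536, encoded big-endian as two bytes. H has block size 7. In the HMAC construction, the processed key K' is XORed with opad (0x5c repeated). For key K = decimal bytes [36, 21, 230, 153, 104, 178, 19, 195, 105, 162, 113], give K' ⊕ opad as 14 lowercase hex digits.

59785c5c5c5c5c

Key decimal bytes [36, 21, 230, 153, 104, 178, 19, 195, 105, 162, 113] = 24 15 e6 99 68 b2 13 c3 69 a2 71 is 11 bytes > B = 7, so hash it first: H(key) = 05 24, then zero-pad to 7 bytes: K' = 05 24 00 00 00 00 00.
XOR each byte with 0x5c: 05⊕5c=59, 24⊕5c=78, 00⊕5c=5c, 00⊕5c=5c, 00⊕5c=5c, 00⊕5c=5c, 00⊕5c=5c.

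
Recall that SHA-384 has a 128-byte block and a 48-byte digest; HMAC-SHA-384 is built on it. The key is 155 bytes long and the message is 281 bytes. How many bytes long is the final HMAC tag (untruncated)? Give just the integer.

48

The tag is one SHA-384 digest: 48 bytes.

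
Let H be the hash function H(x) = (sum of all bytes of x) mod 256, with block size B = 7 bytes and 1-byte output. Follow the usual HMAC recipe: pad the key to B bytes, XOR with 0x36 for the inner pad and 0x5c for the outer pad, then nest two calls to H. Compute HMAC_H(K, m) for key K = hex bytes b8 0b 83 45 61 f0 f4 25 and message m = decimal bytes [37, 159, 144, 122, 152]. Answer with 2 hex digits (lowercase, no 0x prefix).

3e

Key hex bytes b8 0b 83 45 61 f0 f4 25 is 8 bytes > B = 7, so hash it first: H(key) = f5, then zero-pad to 7 bytes: K' = f5 00 00 00 00 00 00.
K' ⊕ ipad = c3 36 36 36 36 36 36.  K' ⊕ opad = a9 5c 5c 5c 5c 5c 5c.
Inner input = (K'⊕ipad) ∥ m = c3 36 36 36 36 36 36 ∥ 25 9f 90 7a 98.
Inner hash: sum = 195+54+54+54+54+54+54+37+159+144+122+152 = 1133; mod 256 = 109 → 6d.
Outer input = (K'⊕opad) ∥ inner = a9 5c 5c 5c 5c 5c 5c ∥ 6d.
Outer hash (tag): sum = 169+92+92+92+92+92+92+109 = 830; mod 256 = 62 → 3e.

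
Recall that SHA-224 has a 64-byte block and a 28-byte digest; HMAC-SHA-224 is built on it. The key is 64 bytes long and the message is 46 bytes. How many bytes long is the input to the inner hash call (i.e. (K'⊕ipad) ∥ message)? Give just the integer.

110

Key is 64 ≤ 64 bytes, zero-padded: |K'| = 64.
Inner input = (K'⊕ipad) ∥ m → 64 + 46 = 110 bytes.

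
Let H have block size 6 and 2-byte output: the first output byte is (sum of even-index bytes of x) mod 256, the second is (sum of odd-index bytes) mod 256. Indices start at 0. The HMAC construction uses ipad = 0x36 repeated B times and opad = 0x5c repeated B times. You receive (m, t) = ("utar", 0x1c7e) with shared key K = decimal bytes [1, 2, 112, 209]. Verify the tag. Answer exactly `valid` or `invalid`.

Key decimal bytes [1, 2, 112, 209] = 01 02 70 d1 is 4 bytes ≤ B = 6; zero-pad to 6 bytes: K' = 01 02 70 d1 00 00.
K' ⊕ ipad = 37 34 46 e7 36 36; K' ⊕ opad = 5d 5e 2c 8d 5c 5c.
Inner hash: even-index sum = 393 mod 256 = 137; odd-index sum = 567 mod 256 = 55 → 89 37.
Outer hash (recomputed tag): even-index sum = 366 mod 256 = 110; odd-index sum = 382 mod 256 = 126 → 6e 7e.
Recomputed tag = 6e7e; claimed = 1c7e → mismatch.

invalid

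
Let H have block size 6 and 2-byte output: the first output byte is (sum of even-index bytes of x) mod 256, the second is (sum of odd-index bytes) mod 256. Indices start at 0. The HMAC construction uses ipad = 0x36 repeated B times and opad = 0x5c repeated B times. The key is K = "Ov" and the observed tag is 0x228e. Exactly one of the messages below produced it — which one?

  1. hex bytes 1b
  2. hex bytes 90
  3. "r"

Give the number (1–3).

3

Key "Ov" = 4f 76 is 2 bytes ≤ B = 6; zero-pad to 6 bytes: K' = 4f 76 00 00 00 00.
K' ⊕ ipad = 79 40 36 36 36 36; K' ⊕ opad = 13 2a 5c 5c 5c 5c.
m1: inner = H(79 40 36 36 36 36 1b) = 00 ac; tag = H(13 2a 5c 5c 5c 5c 00 ac) = cb8e
m2: inner = H(79 40 36 36 36 36 90) = 75 ac; tag = H(13 2a 5c 5c 5c 5c 75 ac) = 408e
m3: inner = H(79 40 36 36 36 36 72) = 57 ac; tag = H(13 2a 5c 5c 5c 5c 57 ac) = 228e ← matches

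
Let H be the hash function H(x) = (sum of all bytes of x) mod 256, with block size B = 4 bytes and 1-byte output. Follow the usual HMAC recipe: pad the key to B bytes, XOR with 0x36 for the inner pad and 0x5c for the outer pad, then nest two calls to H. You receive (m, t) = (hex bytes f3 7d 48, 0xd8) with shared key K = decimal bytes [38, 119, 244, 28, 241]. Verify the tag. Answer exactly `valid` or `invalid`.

Key decimal bytes [38, 119, 244, 28, 241] = 26 77 f4 1c f1 is 5 bytes > B = 4, so hash it first: H(key) = 9e, then zero-pad to 4 bytes: K' = 9e 00 00 00.
K' ⊕ ipad = a8 36 36 36; K' ⊕ opad = c2 5c 5c 5c.
Inner hash: sum = 168+54+54+54+243+125+72 = 770; mod 256 = 2 → 02.
Outer hash (recomputed tag): sum = 194+92+92+92+2 = 472; mod 256 = 216 → d8.
Recomputed tag = d8; claimed = d8 → match.

valid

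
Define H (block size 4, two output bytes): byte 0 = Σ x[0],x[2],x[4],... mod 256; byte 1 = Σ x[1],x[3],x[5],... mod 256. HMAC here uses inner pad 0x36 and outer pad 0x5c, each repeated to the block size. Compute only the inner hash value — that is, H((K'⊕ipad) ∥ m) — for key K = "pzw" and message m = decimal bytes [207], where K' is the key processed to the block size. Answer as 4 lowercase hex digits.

Key "pzw" = 70 7a 77 is 3 bytes ≤ B = 4; zero-pad to 4 bytes: K' = 70 7a 77 00.
K' ⊕ ipad = 46 4c 41 36.
Inner input = 46 4c 41 36 ∥ cf.
Inner hash: even-index sum = 342 mod 256 = 86; odd-index sum = 130 mod 256 = 130 → 56 82.

5682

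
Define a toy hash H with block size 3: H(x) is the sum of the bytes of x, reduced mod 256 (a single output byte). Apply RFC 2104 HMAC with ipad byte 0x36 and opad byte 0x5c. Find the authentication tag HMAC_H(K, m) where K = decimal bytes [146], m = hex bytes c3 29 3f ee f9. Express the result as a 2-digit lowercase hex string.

Key decimal bytes [146] = 92 is 1 byte ≤ B = 3; zero-pad to 3 bytes: K' = 92 00 00.
K' ⊕ ipad = a4 36 36.  K' ⊕ opad = ce 5c 5c.
Inner input = (K'⊕ipad) ∥ m = a4 36 36 ∥ c3 29 3f ee f9.
Inner hash: sum = 164+54+54+195+41+63+238+249 = 1058; mod 256 = 34 → 22.
Outer input = (K'⊕opad) ∥ inner = ce 5c 5c ∥ 22.
Outer hash (tag): sum = 206+92+92+34 = 424; mod 256 = 168 → a8.

a8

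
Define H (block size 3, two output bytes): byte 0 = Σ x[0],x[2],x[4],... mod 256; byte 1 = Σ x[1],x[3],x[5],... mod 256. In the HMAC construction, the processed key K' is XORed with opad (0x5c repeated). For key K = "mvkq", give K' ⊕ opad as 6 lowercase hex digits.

Key "mvkq" = 6d 76 6b 71 is 4 bytes > B = 3, so hash it first: H(key) = d8 e7, then zero-pad to 3 bytes: K' = d8 e7 00.
XOR each byte with 0x5c: d8⊕5c=84, e7⊕5c=bb, 00⊕5c=5c.

84bb5c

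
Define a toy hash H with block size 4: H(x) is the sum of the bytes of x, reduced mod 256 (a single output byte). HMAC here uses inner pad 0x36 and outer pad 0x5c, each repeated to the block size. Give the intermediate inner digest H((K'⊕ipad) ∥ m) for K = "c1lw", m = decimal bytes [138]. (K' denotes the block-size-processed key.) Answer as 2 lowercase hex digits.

81

Key "c1lw" = 63 31 6c 77 is exactly B = 4 bytes: K' = 63 31 6c 77.
K' ⊕ ipad = 55 07 5a 41.
Inner input = 55 07 5a 41 ∥ 8a.
Inner hash: sum = 85+7+90+65+138 = 385; mod 256 = 129 → 81.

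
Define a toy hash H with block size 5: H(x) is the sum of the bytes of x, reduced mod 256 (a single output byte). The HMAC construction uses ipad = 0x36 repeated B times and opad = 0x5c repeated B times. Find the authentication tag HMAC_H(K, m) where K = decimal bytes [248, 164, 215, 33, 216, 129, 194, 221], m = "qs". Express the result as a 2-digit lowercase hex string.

Key decimal bytes [248, 164, 215, 33, 216, 129, 194, 221] = f8 a4 d7 21 d8 81 c2 dd is 8 bytes > B = 5, so hash it first: H(key) = 8c, then zero-pad to 5 bytes: K' = 8c 00 00 00 00.
K' ⊕ ipad = ba 36 36 36 36.  K' ⊕ opad = d0 5c 5c 5c 5c.
Inner input = (K'⊕ipad) ∥ m = ba 36 36 36 36 ∥ 71 73.
Inner hash: sum = 186+54+54+54+54+113+115 = 630; mod 256 = 118 → 76.
Outer input = (K'⊕opad) ∥ inner = d0 5c 5c 5c 5c ∥ 76.
Outer hash (tag): sum = 208+92+92+92+92+118 = 694; mod 256 = 182 → b6.

b6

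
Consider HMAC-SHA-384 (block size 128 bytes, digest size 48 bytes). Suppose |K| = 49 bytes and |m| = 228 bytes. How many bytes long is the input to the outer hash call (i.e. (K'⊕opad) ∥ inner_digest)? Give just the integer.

176

Key is 49 ≤ 128 bytes, zero-padded: |K'| = 128.
Outer input = (K'⊕opad) ∥ H(inner) → 128 + 48 = 176 bytes.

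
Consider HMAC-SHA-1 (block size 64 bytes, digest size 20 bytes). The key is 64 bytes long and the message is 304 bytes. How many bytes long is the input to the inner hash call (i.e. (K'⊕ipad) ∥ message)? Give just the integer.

368

Key is 64 ≤ 64 bytes, zero-padded: |K'| = 64.
Inner input = (K'⊕ipad) ∥ m → 64 + 304 = 368 bytes.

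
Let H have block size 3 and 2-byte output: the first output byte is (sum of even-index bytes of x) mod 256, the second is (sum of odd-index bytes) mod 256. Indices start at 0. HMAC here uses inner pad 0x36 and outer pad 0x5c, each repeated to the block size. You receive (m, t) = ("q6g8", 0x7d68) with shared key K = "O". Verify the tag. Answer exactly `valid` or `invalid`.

invalid

Key "O" = 4f is 1 byte ≤ B = 3; zero-pad to 3 bytes: K' = 4f 00 00.
K' ⊕ ipad = 79 36 36; K' ⊕ opad = 13 5c 5c.
Inner hash: even-index sum = 285 mod 256 = 29; odd-index sum = 270 mod 256 = 14 → 1d 0e.
Outer hash (recomputed tag): even-index sum = 125 mod 256 = 125; odd-index sum = 121 mod 256 = 121 → 7d 79.
Recomputed tag = 7d79; claimed = 7d68 → mismatch.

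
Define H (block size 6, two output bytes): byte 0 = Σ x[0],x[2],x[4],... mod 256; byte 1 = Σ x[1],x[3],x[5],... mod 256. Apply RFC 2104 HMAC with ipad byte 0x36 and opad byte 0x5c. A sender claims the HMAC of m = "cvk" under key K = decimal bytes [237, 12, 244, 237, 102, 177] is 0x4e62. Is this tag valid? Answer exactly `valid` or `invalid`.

Key decimal bytes [237, 12, 244, 237, 102, 177] = ed 0c f4 ed 66 b1 is exactly B = 6 bytes: K' = ed 0c f4 ed 66 b1.
K' ⊕ ipad = db 3a c2 db 50 87; K' ⊕ opad = b1 50 a8 b1 3a ed.
Inner hash: even-index sum = 699 mod 256 = 187; odd-index sum = 530 mod 256 = 18 → bb 12.
Outer hash (recomputed tag): even-index sum = 590 mod 256 = 78; odd-index sum = 512 mod 256 = 0 → 4e 00.
Recomputed tag = 4e00; claimed = 4e62 → mismatch.

invalid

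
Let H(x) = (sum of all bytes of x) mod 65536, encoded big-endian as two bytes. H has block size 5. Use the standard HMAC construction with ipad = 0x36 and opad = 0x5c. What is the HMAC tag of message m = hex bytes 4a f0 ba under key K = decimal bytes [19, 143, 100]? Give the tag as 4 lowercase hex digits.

02a5

Key decimal bytes [19, 143, 100] = 13 8f 64 is 3 bytes ≤ B = 5; zero-pad to 5 bytes: K' = 13 8f 64 00 00.
K' ⊕ ipad = 25 b9 52 36 36.  K' ⊕ opad = 4f d3 38 5c 5c.
Inner input = (K'⊕ipad) ∥ m = 25 b9 52 36 36 ∥ 4a f0 ba.
Inner hash: sum = 37+185+82+54+54+74+240+186 = 912 → 03 90.
Outer input = (K'⊕opad) ∥ inner = 4f d3 38 5c 5c ∥ 03 90.
Outer hash (tag): sum = 79+211+56+92+92+3+144 = 677 → 02 a5.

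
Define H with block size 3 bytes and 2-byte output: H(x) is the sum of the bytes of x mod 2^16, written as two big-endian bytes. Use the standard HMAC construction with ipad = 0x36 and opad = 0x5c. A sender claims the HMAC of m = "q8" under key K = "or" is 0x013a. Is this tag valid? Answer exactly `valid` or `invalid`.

valid

Key "or" = 6f 72 is 2 bytes ≤ B = 3; zero-pad to 3 bytes: K' = 6f 72 00.
K' ⊕ ipad = 59 44 36; K' ⊕ opad = 33 2e 5c.
Inner hash: sum = 89+68+54+113+56 = 380 → 01 7c.
Outer hash (recomputed tag): sum = 51+46+92+1+124 = 314 → 01 3a.
Recomputed tag = 013a; claimed = 013a → match.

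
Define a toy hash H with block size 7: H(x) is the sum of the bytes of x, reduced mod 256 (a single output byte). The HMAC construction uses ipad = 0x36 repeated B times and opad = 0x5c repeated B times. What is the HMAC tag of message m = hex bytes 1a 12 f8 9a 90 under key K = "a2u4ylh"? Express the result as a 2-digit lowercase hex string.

Key "a2u4ylh" = 61 32 75 34 79 6c 68 is exactly B = 7 bytes: K' = 61 32 75 34 79 6c 68.
K' ⊕ ipad = 57 04 43 02 4f 5a 5e.  K' ⊕ opad = 3d 6e 29 68 25 30 34.
Inner input = (K'⊕ipad) ∥ m = 57 04 43 02 4f 5a 5e ∥ 1a 12 f8 9a 90.
Inner hash: sum = 87+4+67+2+79+90+94+26+18+248+154+144 = 1013; mod 256 = 245 → f5.
Outer input = (K'⊕opad) ∥ inner = 3d 6e 29 68 25 30 34 ∥ f5.
Outer hash (tag): sum = 61+110+41+104+37+48+52+245 = 698; mod 256 = 186 → ba.

ba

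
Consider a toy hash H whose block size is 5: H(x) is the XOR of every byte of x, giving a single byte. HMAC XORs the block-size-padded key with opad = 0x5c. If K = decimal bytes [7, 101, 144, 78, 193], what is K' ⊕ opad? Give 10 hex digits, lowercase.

Key decimal bytes [7, 101, 144, 78, 193] = 07 65 90 4e c1 is exactly B = 5 bytes: K' = 07 65 90 4e c1.
XOR each byte with 0x5c: 07⊕5c=5b, 65⊕5c=39, 90⊕5c=cc, 4e⊕5c=12, c1⊕5c=9d.

5b39cc129d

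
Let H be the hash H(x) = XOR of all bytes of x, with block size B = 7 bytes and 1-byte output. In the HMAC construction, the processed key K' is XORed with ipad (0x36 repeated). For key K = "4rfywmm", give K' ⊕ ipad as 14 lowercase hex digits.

Key "4rfywmm" = 34 72 66 79 77 6d 6d is exactly B = 7 bytes: K' = 34 72 66 79 77 6d 6d.
XOR each byte with 0x36: 34⊕36=02, 72⊕36=44, 66⊕36=50, 79⊕36=4f, 77⊕36=41, 6d⊕36=5b, 6d⊕36=5b.

0244504f415b5b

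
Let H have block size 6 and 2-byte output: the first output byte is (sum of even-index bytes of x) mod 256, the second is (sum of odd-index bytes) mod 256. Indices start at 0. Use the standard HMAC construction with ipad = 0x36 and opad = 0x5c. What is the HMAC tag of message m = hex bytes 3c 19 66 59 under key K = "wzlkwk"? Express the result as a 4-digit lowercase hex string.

040c

Key "wzlkwk" = 77 7a 6c 6b 77 6b is exactly B = 6 bytes: K' = 77 7a 6c 6b 77 6b.
K' ⊕ ipad = 41 4c 5a 5d 41 5d.  K' ⊕ opad = 2b 26 30 37 2b 37.
Inner input = (K'⊕ipad) ∥ m = 41 4c 5a 5d 41 5d ∥ 3c 19 66 59.
Inner hash: even-index sum = 382 mod 256 = 126; odd-index sum = 376 mod 256 = 120 → 7e 78.
Outer input = (K'⊕opad) ∥ inner = 2b 26 30 37 2b 37 ∥ 7e 78.
Outer hash (tag): even-index sum = 260 mod 256 = 4; odd-index sum = 268 mod 256 = 12 → 04 0c.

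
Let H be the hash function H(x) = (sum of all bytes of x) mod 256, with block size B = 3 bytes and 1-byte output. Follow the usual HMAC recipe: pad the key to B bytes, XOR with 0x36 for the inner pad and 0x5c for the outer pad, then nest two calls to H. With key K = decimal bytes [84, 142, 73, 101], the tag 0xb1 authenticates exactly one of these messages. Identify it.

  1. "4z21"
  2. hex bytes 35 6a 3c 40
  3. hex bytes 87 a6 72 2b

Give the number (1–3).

2

Key decimal bytes [84, 142, 73, 101] = 54 8e 49 65 is 4 bytes > B = 3, so hash it first: H(key) = 90, then zero-pad to 3 bytes: K' = 90 00 00.
K' ⊕ ipad = a6 36 36; K' ⊕ opad = cc 5c 5c.
m1: inner = H(a6 36 36 34 7a 32 31) = 23; tag = H(cc 5c 5c 23) = a7
m2: inner = H(a6 36 36 35 6a 3c 40) = 2d; tag = H(cc 5c 5c 2d) = b1 ← matches
m3: inner = H(a6 36 36 87 a6 72 2b) = dc; tag = H(cc 5c 5c dc) = 60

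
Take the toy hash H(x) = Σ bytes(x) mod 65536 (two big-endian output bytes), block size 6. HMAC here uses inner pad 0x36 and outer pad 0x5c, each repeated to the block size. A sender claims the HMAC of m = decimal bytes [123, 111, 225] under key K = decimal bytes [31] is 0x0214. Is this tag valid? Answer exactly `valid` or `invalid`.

Key decimal bytes [31] = 1f is 1 byte ≤ B = 6; zero-pad to 6 bytes: K' = 1f 00 00 00 00 00.
K' ⊕ ipad = 29 36 36 36 36 36; K' ⊕ opad = 43 5c 5c 5c 5c 5c.
Inner hash: sum = 41+54+54+54+54+54+123+111+225 = 770 → 03 02.
Outer hash (recomputed tag): sum = 67+92+92+92+92+92+3+2 = 532 → 02 14.
Recomputed tag = 0214; claimed = 0214 → match.

valid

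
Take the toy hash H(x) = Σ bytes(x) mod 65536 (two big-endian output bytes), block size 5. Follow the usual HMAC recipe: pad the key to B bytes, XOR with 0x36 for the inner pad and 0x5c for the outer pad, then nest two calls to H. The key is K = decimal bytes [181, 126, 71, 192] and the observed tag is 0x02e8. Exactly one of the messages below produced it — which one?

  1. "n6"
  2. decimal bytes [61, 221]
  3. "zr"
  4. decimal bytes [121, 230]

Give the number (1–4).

4

Key decimal bytes [181, 126, 71, 192] = b5 7e 47 c0 is 4 bytes ≤ B = 5; zero-pad to 5 bytes: K' = b5 7e 47 c0 00.
K' ⊕ ipad = 83 48 71 f6 36; K' ⊕ opad = e9 22 1b 9c 5c.
m1: inner = H(83 48 71 f6 36 6e 36) = 03 0c; tag = H(e9 22 1b 9c 5c 03 0c) = 022d
m2: inner = H(83 48 71 f6 36 3d dd) = 03 82; tag = H(e9 22 1b 9c 5c 03 82) = 02a3
m3: inner = H(83 48 71 f6 36 7a 72) = 03 54; tag = H(e9 22 1b 9c 5c 03 54) = 0275
m4: inner = H(83 48 71 f6 36 79 e6) = 03 c7; tag = H(e9 22 1b 9c 5c 03 c7) = 02e8 ← matches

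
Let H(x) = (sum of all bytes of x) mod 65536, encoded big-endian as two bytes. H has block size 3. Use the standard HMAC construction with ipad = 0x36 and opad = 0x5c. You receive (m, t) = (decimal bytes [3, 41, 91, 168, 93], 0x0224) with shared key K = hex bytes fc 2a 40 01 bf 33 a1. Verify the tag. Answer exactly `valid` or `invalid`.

Key hex bytes fc 2a 40 01 bf 33 a1 is 7 bytes > B = 3, so hash it first: H(key) = 02 fa, then zero-pad to 3 bytes: K' = 02 fa 00.
K' ⊕ ipad = 34 cc 36; K' ⊕ opad = 5e a6 5c.
Inner hash: sum = 52+204+54+3+41+91+168+93 = 706 → 02 c2.
Outer hash (recomputed tag): sum = 94+166+92+2+194 = 548 → 02 24.
Recomputed tag = 0224; claimed = 0224 → match.

valid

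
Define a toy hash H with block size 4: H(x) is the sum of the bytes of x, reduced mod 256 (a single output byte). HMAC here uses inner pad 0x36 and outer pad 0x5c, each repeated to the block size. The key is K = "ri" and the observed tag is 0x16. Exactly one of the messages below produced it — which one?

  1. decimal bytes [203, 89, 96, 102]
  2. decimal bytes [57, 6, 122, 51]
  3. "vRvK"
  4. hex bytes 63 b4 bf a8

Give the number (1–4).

Key "ri" = 72 69 is 2 bytes ≤ B = 4; zero-pad to 4 bytes: K' = 72 69 00 00.
K' ⊕ ipad = 44 5f 36 36; K' ⊕ opad = 2e 35 5c 5c.
m1: inner = H(44 5f 36 36 cb 59 60 66) = f9; tag = H(2e 35 5c 5c f9) = 14
m2: inner = H(44 5f 36 36 39 06 7a 33) = fb; tag = H(2e 35 5c 5c fb) = 16 ← matches
m3: inner = H(44 5f 36 36 76 52 76 4b) = 98; tag = H(2e 35 5c 5c 98) = b3
m4: inner = H(44 5f 36 36 63 b4 bf a8) = 8d; tag = H(2e 35 5c 5c 8d) = a8

2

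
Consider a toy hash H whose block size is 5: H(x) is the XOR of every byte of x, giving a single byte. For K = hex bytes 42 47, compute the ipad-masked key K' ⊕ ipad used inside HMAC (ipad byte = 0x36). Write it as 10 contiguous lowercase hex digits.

7471363636

Key hex bytes 42 47 is 2 bytes ≤ B = 5; zero-pad to 5 bytes: K' = 42 47 00 00 00.
XOR each byte with 0x36: 42⊕36=74, 47⊕36=71, 00⊕36=36, 00⊕36=36, 00⊕36=36.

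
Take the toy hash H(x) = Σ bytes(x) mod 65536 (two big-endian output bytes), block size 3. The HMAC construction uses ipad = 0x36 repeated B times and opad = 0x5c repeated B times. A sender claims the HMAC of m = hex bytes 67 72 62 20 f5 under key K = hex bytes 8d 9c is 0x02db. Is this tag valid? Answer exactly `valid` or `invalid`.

valid

Key hex bytes 8d 9c is 2 bytes ≤ B = 3; zero-pad to 3 bytes: K' = 8d 9c 00.
K' ⊕ ipad = bb aa 36; K' ⊕ opad = d1 c0 5c.
Inner hash: sum = 187+170+54+103+114+98+32+245 = 1003 → 03 eb.
Outer hash (recomputed tag): sum = 209+192+92+3+235 = 731 → 02 db.
Recomputed tag = 02db; claimed = 02db → match.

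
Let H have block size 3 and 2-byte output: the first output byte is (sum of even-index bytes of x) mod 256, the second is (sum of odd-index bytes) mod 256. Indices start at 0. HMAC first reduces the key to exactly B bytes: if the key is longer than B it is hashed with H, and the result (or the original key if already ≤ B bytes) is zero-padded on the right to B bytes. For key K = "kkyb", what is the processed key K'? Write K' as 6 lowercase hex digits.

|K| = 4 > B = 3, so first hash the key.
H(K): even-index sum = 228 mod 256 = 228; odd-index sum = 205 mod 256 = 205 → e4 cd.
Zero-pad H(K) = e4 cd to 3 bytes: K' = e4 cd 00.

e4cd00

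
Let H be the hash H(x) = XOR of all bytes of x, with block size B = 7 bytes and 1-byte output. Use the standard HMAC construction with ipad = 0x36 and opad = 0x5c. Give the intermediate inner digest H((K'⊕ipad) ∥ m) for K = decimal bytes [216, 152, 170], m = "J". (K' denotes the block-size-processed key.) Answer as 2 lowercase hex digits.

96

Key decimal bytes [216, 152, 170] = d8 98 aa is 3 bytes ≤ B = 7; zero-pad to 7 bytes: K' = d8 98 aa 00 00 00 00.
K' ⊕ ipad = ee ae 9c 36 36 36 36.
Inner input = ee ae 9c 36 36 36 36 ∥ 4a.
Inner hash: XOR ee⊕ae⊕9c⊕36⊕36⊕36⊕36⊕4a = 96.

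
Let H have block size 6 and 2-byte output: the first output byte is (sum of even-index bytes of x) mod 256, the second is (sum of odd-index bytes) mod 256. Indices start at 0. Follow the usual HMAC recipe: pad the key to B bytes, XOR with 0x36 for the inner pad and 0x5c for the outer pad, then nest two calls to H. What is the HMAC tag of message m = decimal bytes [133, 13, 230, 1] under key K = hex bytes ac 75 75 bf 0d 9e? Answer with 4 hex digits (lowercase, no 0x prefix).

ed50

Key hex bytes ac 75 75 bf 0d 9e is exactly B = 6 bytes: K' = ac 75 75 bf 0d 9e.
K' ⊕ ipad = 9a 43 43 89 3b a8.  K' ⊕ opad = f0 29 29 e3 51 c2.
Inner input = (K'⊕ipad) ∥ m = 9a 43 43 89 3b a8 ∥ 85 0d e6 01.
Inner hash: even-index sum = 643 mod 256 = 131; odd-index sum = 386 mod 256 = 130 → 83 82.
Outer input = (K'⊕opad) ∥ inner = f0 29 29 e3 51 c2 ∥ 83 82.
Outer hash (tag): even-index sum = 493 mod 256 = 237; odd-index sum = 592 mod 256 = 80 → ed 50.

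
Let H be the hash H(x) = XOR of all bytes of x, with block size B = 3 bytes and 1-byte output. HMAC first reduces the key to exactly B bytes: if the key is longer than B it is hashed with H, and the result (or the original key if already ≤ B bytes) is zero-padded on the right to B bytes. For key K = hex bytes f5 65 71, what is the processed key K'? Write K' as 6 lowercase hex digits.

f56571

Key hex bytes f5 65 71 is exactly B = 3 bytes: K' = f5 65 71.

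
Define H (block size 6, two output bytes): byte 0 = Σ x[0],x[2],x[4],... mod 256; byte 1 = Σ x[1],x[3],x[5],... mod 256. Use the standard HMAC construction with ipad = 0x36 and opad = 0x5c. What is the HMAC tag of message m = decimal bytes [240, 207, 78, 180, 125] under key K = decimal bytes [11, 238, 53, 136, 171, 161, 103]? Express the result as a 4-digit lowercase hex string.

Key decimal bytes [11, 238, 53, 136, 171, 161, 103] = 0b ee 35 88 ab a1 67 is 7 bytes > B = 6, so hash it first: H(key) = 52 17, then zero-pad to 6 bytes: K' = 52 17 00 00 00 00.
K' ⊕ ipad = 64 21 36 36 36 36.  K' ⊕ opad = 0e 4b 5c 5c 5c 5c.
Inner input = (K'⊕ipad) ∥ m = 64 21 36 36 36 36 ∥ f0 cf 4e b4 7d.
Inner hash: even-index sum = 651 mod 256 = 139; odd-index sum = 528 mod 256 = 16 → 8b 10.
Outer input = (K'⊕opad) ∥ inner = 0e 4b 5c 5c 5c 5c ∥ 8b 10.
Outer hash (tag): even-index sum = 337 mod 256 = 81; odd-index sum = 275 mod 256 = 19 → 51 13.

5113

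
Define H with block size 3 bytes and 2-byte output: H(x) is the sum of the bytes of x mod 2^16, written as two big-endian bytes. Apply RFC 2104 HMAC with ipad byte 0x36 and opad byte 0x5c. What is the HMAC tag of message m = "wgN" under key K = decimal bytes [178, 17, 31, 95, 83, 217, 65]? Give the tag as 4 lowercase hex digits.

Key decimal bytes [178, 17, 31, 95, 83, 217, 65] = b2 11 1f 5f 53 d9 41 is 7 bytes > B = 3, so hash it first: H(key) = 02 ae, then zero-pad to 3 bytes: K' = 02 ae 00.
K' ⊕ ipad = 34 98 36.  K' ⊕ opad = 5e f2 5c.
Inner input = (K'⊕ipad) ∥ m = 34 98 36 ∥ 77 67 4e.
Inner hash: sum = 52+152+54+119+103+78 = 558 → 02 2e.
Outer input = (K'⊕opad) ∥ inner = 5e f2 5c ∥ 02 2e.
Outer hash (tag): sum = 94+242+92+2+46 = 476 → 01 dc.

01dc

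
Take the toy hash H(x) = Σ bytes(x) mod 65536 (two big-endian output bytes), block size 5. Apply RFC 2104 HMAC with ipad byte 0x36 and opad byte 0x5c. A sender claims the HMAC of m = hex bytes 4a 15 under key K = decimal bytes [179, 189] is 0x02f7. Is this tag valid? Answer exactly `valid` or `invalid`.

Key decimal bytes [179, 189] = b3 bd is 2 bytes ≤ B = 5; zero-pad to 5 bytes: K' = b3 bd 00 00 00.
K' ⊕ ipad = 85 8b 36 36 36; K' ⊕ opad = ef e1 5c 5c 5c.
Inner hash: sum = 133+139+54+54+54+74+21 = 529 → 02 11.
Outer hash (recomputed tag): sum = 239+225+92+92+92+2+17 = 759 → 02 f7.
Recomputed tag = 02f7; claimed = 02f7 → match.

valid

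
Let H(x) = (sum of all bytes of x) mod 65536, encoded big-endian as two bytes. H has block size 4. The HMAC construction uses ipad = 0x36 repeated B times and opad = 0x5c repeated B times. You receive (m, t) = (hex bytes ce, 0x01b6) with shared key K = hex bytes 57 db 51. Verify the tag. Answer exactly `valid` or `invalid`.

Key hex bytes 57 db 51 is 3 bytes ≤ B = 4; zero-pad to 4 bytes: K' = 57 db 51 00.
K' ⊕ ipad = 61 ed 67 36; K' ⊕ opad = 0b 87 0d 5c.
Inner hash: sum = 97+237+103+54+206 = 697 → 02 b9.
Outer hash (recomputed tag): sum = 11+135+13+92+2+185 = 438 → 01 b6.
Recomputed tag = 01b6; claimed = 01b6 → match.

valid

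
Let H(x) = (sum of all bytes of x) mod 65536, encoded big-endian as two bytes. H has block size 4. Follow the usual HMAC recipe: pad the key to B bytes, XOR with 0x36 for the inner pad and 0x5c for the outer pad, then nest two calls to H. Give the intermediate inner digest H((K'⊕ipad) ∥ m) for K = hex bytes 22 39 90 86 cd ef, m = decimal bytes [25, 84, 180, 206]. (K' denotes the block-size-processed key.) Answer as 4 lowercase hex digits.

02ab

Key hex bytes 22 39 90 86 cd ef is 6 bytes > B = 4, so hash it first: H(key) = 03 2d, then zero-pad to 4 bytes: K' = 03 2d 00 00.
K' ⊕ ipad = 35 1b 36 36.
Inner input = 35 1b 36 36 ∥ 19 54 b4 ce.
Inner hash: sum = 53+27+54+54+25+84+180+206 = 683 → 02 ab.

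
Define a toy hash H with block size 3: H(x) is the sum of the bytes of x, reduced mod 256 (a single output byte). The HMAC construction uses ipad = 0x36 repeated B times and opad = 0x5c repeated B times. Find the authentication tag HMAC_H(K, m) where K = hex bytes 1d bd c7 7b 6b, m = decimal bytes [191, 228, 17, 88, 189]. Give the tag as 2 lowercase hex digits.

Key hex bytes 1d bd c7 7b 6b is 5 bytes > B = 3, so hash it first: H(key) = 87, then zero-pad to 3 bytes: K' = 87 00 00.
K' ⊕ ipad = b1 36 36.  K' ⊕ opad = db 5c 5c.
Inner input = (K'⊕ipad) ∥ m = b1 36 36 ∥ bf e4 11 58 bd.
Inner hash: sum = 177+54+54+191+228+17+88+189 = 998; mod 256 = 230 → e6.
Outer input = (K'⊕opad) ∥ inner = db 5c 5c ∥ e6.
Outer hash (tag): sum = 219+92+92+230 = 633; mod 256 = 121 → 79.

79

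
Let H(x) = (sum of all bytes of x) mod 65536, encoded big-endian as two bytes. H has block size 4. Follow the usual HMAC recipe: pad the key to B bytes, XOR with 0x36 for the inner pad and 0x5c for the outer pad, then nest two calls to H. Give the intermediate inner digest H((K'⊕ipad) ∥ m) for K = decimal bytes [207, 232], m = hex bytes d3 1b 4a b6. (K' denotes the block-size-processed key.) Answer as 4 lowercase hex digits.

Key decimal bytes [207, 232] = cf e8 is 2 bytes ≤ B = 4; zero-pad to 4 bytes: K' = cf e8 00 00.
K' ⊕ ipad = f9 de 36 36.
Inner input = f9 de 36 36 ∥ d3 1b 4a b6.
Inner hash: sum = 249+222+54+54+211+27+74+182 = 1073 → 04 31.

0431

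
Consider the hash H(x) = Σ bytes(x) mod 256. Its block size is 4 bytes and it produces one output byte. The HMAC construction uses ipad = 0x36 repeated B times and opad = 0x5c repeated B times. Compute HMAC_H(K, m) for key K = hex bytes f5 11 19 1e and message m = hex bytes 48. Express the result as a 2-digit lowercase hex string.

06

Key hex bytes f5 11 19 1e is exactly B = 4 bytes: K' = f5 11 19 1e.
K' ⊕ ipad = c3 27 2f 28.  K' ⊕ opad = a9 4d 45 42.
Inner input = (K'⊕ipad) ∥ m = c3 27 2f 28 ∥ 48.
Inner hash: sum = 195+39+47+40+72 = 393; mod 256 = 137 → 89.
Outer input = (K'⊕opad) ∥ inner = a9 4d 45 42 ∥ 89.
Outer hash (tag): sum = 169+77+69+66+137 = 518; mod 256 = 6 → 06.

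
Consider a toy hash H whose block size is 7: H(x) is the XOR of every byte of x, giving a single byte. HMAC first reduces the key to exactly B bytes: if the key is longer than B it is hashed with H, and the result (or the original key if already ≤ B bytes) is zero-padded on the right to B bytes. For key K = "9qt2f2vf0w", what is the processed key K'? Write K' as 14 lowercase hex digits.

|K| = 10 > B = 7, so first hash the key.
H(K): XOR 39⊕71⊕74⊕32⊕66⊕32⊕76⊕66⊕30⊕77 = 0d.
Zero-pad H(K) = 0d to 7 bytes: K' = 0d 00 00 00 00 00 00.

0d000000000000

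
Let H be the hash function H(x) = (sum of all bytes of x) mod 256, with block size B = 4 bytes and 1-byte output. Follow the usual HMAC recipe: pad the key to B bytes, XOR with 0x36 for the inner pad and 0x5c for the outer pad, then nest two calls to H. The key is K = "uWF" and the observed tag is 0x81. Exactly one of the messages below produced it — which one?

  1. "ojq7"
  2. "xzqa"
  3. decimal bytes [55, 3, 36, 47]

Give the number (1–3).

3

Key "uWF" = 75 57 46 is 3 bytes ≤ B = 4; zero-pad to 4 bytes: K' = 75 57 46 00.
K' ⊕ ipad = 43 61 70 36; K' ⊕ opad = 29 0b 1a 5c.
m1: inner = H(43 61 70 36 6f 6a 71 37) = cb; tag = H(29 0b 1a 5c cb) = 75
m2: inner = H(43 61 70 36 78 7a 71 61) = 0e; tag = H(29 0b 1a 5c 0e) = b8
m3: inner = H(43 61 70 36 37 03 24 2f) = d7; tag = H(29 0b 1a 5c d7) = 81 ← matches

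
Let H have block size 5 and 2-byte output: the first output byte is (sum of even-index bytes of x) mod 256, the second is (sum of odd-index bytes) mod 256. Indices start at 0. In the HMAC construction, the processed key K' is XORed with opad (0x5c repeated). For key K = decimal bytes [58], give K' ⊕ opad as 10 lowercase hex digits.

665c5c5c5c

Key decimal bytes [58] = 3a is 1 byte ≤ B = 5; zero-pad to 5 bytes: K' = 3a 00 00 00 00.
XOR each byte with 0x5c: 3a⊕5c=66, 00⊕5c=5c, 00⊕5c=5c, 00⊕5c=5c, 00⊕5c=5c.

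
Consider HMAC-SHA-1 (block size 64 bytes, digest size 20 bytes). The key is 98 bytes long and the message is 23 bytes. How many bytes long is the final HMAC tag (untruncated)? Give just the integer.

20

The tag is one SHA-1 digest: 20 bytes.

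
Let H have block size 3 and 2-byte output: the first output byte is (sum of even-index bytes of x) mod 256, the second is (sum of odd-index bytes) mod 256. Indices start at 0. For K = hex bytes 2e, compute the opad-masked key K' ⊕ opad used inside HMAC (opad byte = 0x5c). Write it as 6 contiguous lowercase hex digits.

Key hex bytes 2e is 1 byte ≤ B = 3; zero-pad to 3 bytes: K' = 2e 00 00.
XOR each byte with 0x5c: 2e⊕5c=72, 00⊕5c=5c, 00⊕5c=5c.

725c5c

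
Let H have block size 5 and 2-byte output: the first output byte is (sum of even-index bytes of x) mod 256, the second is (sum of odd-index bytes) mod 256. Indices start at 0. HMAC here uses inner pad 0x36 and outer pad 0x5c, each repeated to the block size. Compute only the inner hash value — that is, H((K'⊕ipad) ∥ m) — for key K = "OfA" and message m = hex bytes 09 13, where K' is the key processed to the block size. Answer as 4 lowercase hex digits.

Key "OfA" = 4f 66 41 is 3 bytes ≤ B = 5; zero-pad to 5 bytes: K' = 4f 66 41 00 00.
K' ⊕ ipad = 79 50 77 36 36.
Inner input = 79 50 77 36 36 ∥ 09 13.
Inner hash: even-index sum = 313 mod 256 = 57; odd-index sum = 143 mod 256 = 143 → 39 8f.

398f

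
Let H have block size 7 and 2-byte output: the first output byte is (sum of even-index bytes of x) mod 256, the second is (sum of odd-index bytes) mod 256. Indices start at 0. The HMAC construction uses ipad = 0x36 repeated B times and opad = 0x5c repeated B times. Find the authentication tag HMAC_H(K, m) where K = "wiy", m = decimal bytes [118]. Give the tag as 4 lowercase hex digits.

Key "wiy" = 77 69 79 is 3 bytes ≤ B = 7; zero-pad to 7 bytes: K' = 77 69 79 00 00 00 00.
K' ⊕ ipad = 41 5f 4f 36 36 36 36.  K' ⊕ opad = 2b 35 25 5c 5c 5c 5c.
Inner input = (K'⊕ipad) ∥ m = 41 5f 4f 36 36 36 36 ∥ 76.
Inner hash: even-index sum = 252 mod 256 = 252; odd-index sum = 321 mod 256 = 65 → fc 41.
Outer input = (K'⊕opad) ∥ inner = 2b 35 25 5c 5c 5c 5c ∥ fc 41.
Outer hash (tag): even-index sum = 329 mod 256 = 73; odd-index sum = 489 mod 256 = 233 → 49 e9.

49e9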